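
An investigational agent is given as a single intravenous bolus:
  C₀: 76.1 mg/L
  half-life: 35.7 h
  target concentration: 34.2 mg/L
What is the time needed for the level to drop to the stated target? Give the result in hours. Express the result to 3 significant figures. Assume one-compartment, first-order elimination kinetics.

41.2 h

k = ln2 / t½ = 0.693147 / 35.7 = 0.01942 h⁻¹
t = ln(C₀ / C) / k = ln(76.10 / 34.2) / 0.01942
  = ln(2.225) / 0.01942 = 0.7998 / 0.01942 = 41.18 h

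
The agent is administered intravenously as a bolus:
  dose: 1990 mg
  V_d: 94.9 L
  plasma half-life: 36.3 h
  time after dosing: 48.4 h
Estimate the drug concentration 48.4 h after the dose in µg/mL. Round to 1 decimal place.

8.3 µg/mL

C₀ = Dose / Vd = 1990 / 94.9 = 20.97 mg/L
k = ln2 / t½ = 0.693147 / 36.3 = 0.01909 h⁻¹
C = C₀ · e^(−k·t) = 20.97 × e^(−0.01909 × 48.4)
  = 20.97 × 0.3969 = 8.323 mg/L
(8.323 mg/L = 8.323 µg/mL)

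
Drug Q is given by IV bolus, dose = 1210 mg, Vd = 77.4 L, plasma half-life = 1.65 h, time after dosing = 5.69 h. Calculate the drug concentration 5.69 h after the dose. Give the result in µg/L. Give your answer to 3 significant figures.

1430 µg/L

C₀ = Dose / Vd = 1210 / 77.4 = 15.63 mg/L
k = ln2 / t½ = 0.693147 / 1.65 = 0.4201 h⁻¹
C = C₀ · e^(−k·t) = 15.63 × e^(−0.4201 × 5.69)
  = 15.63 × 0.09160 = 1.432 mg/L
Convert: 1.432 mg/L × 1000 = 1432 µg/L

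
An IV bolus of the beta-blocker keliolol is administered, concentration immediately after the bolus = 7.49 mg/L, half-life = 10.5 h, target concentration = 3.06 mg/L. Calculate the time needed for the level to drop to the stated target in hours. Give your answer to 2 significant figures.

14 h

k = ln2 / t½ = 0.693147 / 10.5 = 0.06601 h⁻¹
t = ln(C₀ / C) / k = ln(7.490 / 3.06) / 0.06601
  = ln(2.448) / 0.06601 = 0.8953 / 0.06601 = 13.56 h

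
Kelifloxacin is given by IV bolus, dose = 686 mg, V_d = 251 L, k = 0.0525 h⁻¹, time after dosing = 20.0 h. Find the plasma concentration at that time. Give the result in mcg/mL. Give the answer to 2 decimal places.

0.96 mcg/mL

C₀ = Dose / Vd = 686.0 / 251 = 2.733 mg/L
C = C₀ · e^(−k·t) = 2.733 × e^(−0.05250 × 20.0)
  = 2.733 × 0.3499 = 0.9563 mg/L
(0.9563 mg/L = 0.9563 mcg/mL)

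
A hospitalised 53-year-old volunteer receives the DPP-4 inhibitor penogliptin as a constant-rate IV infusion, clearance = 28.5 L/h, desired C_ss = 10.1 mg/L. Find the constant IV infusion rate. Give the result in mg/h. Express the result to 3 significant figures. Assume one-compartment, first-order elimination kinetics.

288 mg/h

At steady state, infusion rate R₀ = Css × CL = 10.1 × 28.50 = 287.9 mg/h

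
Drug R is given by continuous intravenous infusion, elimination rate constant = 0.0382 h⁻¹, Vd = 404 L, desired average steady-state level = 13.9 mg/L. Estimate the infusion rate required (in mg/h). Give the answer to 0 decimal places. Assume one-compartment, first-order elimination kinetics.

215 mg/h

CL = k × Vd = 0.03820 × 404 = 15.43 L/h
At steady state, infusion rate R₀ = Css × CL = 13.9 × 15.43 = 214.5 mg/h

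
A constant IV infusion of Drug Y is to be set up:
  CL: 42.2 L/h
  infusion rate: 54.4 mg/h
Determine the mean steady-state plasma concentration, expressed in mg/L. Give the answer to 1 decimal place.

At steady state Css = R₀ / CL = 54.4 / 42.20 = 1.289 mg/L

1.3 mg/L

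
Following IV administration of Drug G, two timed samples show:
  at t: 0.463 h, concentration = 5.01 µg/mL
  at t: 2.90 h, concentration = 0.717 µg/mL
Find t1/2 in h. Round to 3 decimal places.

0.869 h

k = ln(C₁/C₂) / (t₂ − t₁) = ln(5.01/0.717) / (2.90 − 0.463)
  = 1.944 / 2.437 = 0.7977 h⁻¹
t½ = ln2 / k = 0.693147 / 0.7977 = 0.8689 h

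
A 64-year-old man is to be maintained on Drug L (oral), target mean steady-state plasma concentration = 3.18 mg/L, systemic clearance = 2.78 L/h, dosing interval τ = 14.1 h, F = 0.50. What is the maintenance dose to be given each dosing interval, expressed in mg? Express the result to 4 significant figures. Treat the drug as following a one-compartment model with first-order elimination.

249.3 mg

At steady state, F × (Dose/τ) = Css × CL.
Dose = Css × CL × τ / F = 3.18 × 2.780 × 14.1 / 0.50 = 249.3 mg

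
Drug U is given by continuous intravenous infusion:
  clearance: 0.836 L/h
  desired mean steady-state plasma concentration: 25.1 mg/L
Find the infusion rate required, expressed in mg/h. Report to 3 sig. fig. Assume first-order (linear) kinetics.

At steady state, infusion rate R₀ = Css × CL = 25.1 × 0.8360 = 20.98 mg/h

21.0 mg/h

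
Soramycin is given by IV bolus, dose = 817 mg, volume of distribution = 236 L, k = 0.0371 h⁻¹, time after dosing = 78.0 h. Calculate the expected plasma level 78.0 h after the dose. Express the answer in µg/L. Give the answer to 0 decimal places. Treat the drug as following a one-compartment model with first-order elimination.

C₀ = Dose / Vd = 817.0 / 236 = 3.462 mg/L
C = C₀ · e^(−k·t) = 3.462 × e^(−0.03710 × 78.0)
  = 3.462 × 0.05537 = 0.1917 mg/L
Convert: 0.1917 mg/L × 1000 = 191.7 µg/L

192 µg/L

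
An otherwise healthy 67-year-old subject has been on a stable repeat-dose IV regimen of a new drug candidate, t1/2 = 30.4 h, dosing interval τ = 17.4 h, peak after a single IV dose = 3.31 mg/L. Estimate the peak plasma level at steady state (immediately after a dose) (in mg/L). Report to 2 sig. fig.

k = ln2 / t½ = 0.693147 / 30.4 = 0.02280 h⁻¹
e^(−kτ) = e^(−0.02280 × 17.4) = 0.6725
Accumulation ratio R = 1 / (1 − e^(−kτ)) = 1 / (1 − 0.6725) = 3.053
Steady-state peak = C₀ × R = 3.31 × 3.053 = 10.11 mg/L

10 mg/L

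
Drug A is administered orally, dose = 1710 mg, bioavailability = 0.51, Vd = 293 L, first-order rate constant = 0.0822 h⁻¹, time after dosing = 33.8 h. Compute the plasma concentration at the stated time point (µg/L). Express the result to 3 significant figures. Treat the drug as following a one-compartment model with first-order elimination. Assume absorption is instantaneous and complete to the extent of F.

185 µg/L

Amount reaching circulation = F × Dose = 0.51 × 1710 = 872.1 mg
C₀ = F·Dose / Vd = 872.1 / 293 = 2.976 mg/L
C = C₀ · e^(−k·t) = 2.976 × e^(−0.08220 × 33.8)
  = 2.976 × 0.06214 = 0.1849 mg/L
Convert: 0.1849 mg/L × 1000 = 184.9 µg/L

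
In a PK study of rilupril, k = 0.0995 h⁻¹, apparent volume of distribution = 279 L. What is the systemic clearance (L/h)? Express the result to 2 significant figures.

CL = k × Vd = 0.0995 × 279 = 27.76 L/h

28 L/h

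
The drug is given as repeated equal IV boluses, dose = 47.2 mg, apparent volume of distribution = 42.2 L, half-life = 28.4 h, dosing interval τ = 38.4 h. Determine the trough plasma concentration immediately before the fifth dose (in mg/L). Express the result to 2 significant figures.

C₀ per dose = Dose / Vd = 47.2 / 42.2 = 1.118 mg/L
k = ln2 / t½ = 0.693147 / 28.4 = 0.02441 h⁻¹
Fraction remaining after one interval: r = e^(−kτ) = e^(−0.02441 × 38.4) = 0.3917
Before dose 5, 4 doses have been given (aged 1τ, 2τ, 3τ, 4τ).
C_trough = C₀ × (r + r² + … + r^4) = C₀ × r(1−r^4)/(1−r)
        = 1.118 × 0.3917 × (1 − 0.02354) / (1 − 0.3917) = 0.7030 mg/L

0.70 mg/L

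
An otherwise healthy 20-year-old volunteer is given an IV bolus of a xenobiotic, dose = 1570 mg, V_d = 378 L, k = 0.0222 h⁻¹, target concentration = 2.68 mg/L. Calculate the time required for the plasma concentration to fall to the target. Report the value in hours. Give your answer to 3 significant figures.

19.7 h

C₀ = Dose / Vd = 1570 / 378 = 4.153 mg/L
t = ln(C₀ / C) / k = ln(4.153 / 2.68) / 0.02220
  = ln(1.550) / 0.02220 = 0.4383 / 0.02220 = 19.74 h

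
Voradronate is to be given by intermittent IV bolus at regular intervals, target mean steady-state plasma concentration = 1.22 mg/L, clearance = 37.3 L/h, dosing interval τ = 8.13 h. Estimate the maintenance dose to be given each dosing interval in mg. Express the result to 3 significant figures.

370 mg

At steady state, Dose/τ = Css × CL.
Dose = Css × CL × τ = 1.22 × 37.30 × 8.13 = 370.0 mg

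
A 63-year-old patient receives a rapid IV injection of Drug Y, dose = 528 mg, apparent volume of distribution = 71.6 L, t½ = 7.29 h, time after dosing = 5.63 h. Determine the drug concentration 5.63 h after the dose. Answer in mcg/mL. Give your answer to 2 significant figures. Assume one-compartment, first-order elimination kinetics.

4.3 mcg/mL

C₀ = Dose / Vd = 528.0 / 71.6 = 7.374 mg/L
k = ln2 / t½ = 0.693147 / 7.29 = 0.09508 h⁻¹
C = C₀ · e^(−k·t) = 7.374 × e^(−0.09508 × 5.63)
  = 7.374 × 0.5855 = 4.317 mg/L
(4.317 mg/L = 4.317 mcg/mL)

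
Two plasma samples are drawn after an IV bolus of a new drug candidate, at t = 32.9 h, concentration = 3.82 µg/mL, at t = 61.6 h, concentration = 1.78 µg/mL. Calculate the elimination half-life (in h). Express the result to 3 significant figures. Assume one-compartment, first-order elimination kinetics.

k = ln(C₁/C₂) / (t₂ − t₁) = ln(3.82/1.78) / (61.6 − 32.9)
  = 0.7636 / 28.70 = 0.02661 h⁻¹
t½ = ln2 / k = 0.693147 / 0.02661 = 26.05 h

26.1 h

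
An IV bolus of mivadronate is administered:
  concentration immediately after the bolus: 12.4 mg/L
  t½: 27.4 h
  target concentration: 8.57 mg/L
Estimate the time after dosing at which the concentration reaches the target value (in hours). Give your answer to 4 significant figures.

k = ln2 / t½ = 0.693147 / 27.4 = 0.02530 h⁻¹
t = ln(C₀ / C) / k = ln(12.40 / 8.57) / 0.02530
  = ln(1.447) / 0.02530 = 0.3695 / 0.02530 = 14.60 h

14.60 h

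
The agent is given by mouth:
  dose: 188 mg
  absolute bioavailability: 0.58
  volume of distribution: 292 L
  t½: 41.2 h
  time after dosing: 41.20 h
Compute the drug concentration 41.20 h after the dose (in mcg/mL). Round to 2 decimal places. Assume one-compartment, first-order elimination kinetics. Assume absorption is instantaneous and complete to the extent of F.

Amount reaching circulation = F × Dose = 0.58 × 188.0 = 109.0 mg
C₀ = F·Dose / Vd = 109.0 / 292 = 0.3733 mg/L
k = ln2 / t½ = 0.693147 / 41.2 = 0.01682 h⁻¹
t / t½ = 41.20 / 41.2 = 1 half-lives
C = C₀ × (1/2)^1 = 0.3733 × 0.5000 = 0.1867 mg/L
(0.1867 mg/L = 0.1867 mcg/mL)

0.19 mcg/mL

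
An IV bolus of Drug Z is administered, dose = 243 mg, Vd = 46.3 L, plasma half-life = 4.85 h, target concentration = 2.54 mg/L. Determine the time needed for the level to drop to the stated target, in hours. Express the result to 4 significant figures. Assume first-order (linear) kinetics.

C₀ = Dose / Vd = 243.0 / 46.3 = 5.248 mg/L
k = ln2 / t½ = 0.693147 / 4.85 = 0.1429 h⁻¹
t = ln(C₀ / C) / k = ln(5.248 / 2.54) / 0.1429
  = ln(2.066) / 0.1429 = 0.7256 / 0.1429 = 5.078 h

5.078 h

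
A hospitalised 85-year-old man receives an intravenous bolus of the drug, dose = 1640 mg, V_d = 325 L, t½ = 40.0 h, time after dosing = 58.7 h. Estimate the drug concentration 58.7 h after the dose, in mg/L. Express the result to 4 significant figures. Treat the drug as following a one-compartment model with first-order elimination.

C₀ = Dose / Vd = 1640 / 325 = 5.046 mg/L
k = ln2 / t½ = 0.693147 / 40.0 = 0.01733 h⁻¹
C = C₀ · e^(−k·t) = 5.046 × e^(−0.01733 × 58.7)
  = 5.046 × 0.3616 = 1.825 mg/L

1.825 mg/L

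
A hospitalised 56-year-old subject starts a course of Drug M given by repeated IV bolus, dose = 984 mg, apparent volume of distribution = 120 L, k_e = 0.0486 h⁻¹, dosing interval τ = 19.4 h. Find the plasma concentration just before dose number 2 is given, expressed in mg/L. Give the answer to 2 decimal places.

C₀ per dose = Dose / Vd = 984 / 120 = 8.200 mg/L
Fraction remaining after one interval: r = e^(−kτ) = e^(−0.04860 × 19.4) = 0.3895
Before dose 2, 1 dose has been given (aged 1τ).
C_trough = C₀ × r = 8.200 × 0.3895 = 3.194 mg/L

3.19 mg/L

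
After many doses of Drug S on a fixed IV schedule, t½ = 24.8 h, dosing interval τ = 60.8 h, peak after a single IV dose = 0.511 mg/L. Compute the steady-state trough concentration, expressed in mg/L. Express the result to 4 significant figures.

0.1143 mg/L

k = ln2 / t½ = 0.693147 / 24.8 = 0.02795 h⁻¹
e^(−kτ) = e^(−0.02795 × 60.8) = 0.1828
Accumulation ratio R = 1 / (1 − e^(−kτ)) = 1 / (1 − 0.1828) = 1.224
Steady-state trough = C₀ × R × e^(−kτ) = 0.511 × 1.224 × 0.1828 = 0.1143 mg/L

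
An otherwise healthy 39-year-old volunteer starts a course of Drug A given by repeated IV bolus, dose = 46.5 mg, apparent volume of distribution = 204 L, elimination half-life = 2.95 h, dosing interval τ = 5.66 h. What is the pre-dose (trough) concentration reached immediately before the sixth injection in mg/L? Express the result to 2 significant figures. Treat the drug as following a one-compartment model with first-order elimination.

0.082 mg/L

C₀ per dose = Dose / Vd = 46.5 / 204 = 0.2279 mg/L
k = ln2 / t½ = 0.693147 / 2.95 = 0.2350 h⁻¹
Fraction remaining after one interval: r = e^(−kτ) = e^(−0.2350 × 5.66) = 0.2645
Before dose 6, 5 doses have been given (aged 1τ, 2τ, 3τ, 4τ, 5τ).
C_trough = C₀ × (r + r² + … + r^5) = C₀ × r(1−r^5)/(1−r)
        = 0.2279 × 0.2645 × (1 − 0.001295) / (1 − 0.2645) = 0.08185 mg/L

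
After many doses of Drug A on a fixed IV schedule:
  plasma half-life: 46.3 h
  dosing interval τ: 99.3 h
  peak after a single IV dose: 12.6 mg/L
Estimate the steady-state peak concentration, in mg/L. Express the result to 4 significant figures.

16.28 mg/L

k = ln2 / t½ = 0.693147 / 46.3 = 0.01497 h⁻¹
e^(−kτ) = e^(−0.01497 × 99.3) = 0.2262
Accumulation ratio R = 1 / (1 − e^(−kτ)) = 1 / (1 − 0.2262) = 1.292
Steady-state peak = C₀ × R = 12.6 × 1.292 = 16.28 mg/L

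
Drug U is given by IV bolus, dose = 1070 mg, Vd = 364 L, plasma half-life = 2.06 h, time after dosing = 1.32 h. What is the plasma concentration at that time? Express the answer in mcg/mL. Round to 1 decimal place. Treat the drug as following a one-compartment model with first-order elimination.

C₀ = Dose / Vd = 1070 / 364 = 2.940 mg/L
k = ln2 / t½ = 0.693147 / 2.06 = 0.3365 h⁻¹
C = C₀ · e^(−k·t) = 2.940 × e^(−0.3365 × 1.32)
  = 2.940 × 0.6413 = 1.885 mg/L
(1.885 mg/L = 1.885 mcg/mL)

1.9 mcg/mL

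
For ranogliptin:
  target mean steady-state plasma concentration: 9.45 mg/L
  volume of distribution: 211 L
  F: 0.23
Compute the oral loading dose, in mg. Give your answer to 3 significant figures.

8670 mg

LD = Css × Vd / F = 9.45 × 211 / 0.23 = 8669 mg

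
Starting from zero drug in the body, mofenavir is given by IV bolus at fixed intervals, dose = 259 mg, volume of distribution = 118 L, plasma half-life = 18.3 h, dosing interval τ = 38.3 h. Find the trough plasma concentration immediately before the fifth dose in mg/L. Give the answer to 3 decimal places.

0.670 mg/L

C₀ per dose = Dose / Vd = 259 / 118 = 2.195 mg/L
k = ln2 / t½ = 0.693147 / 18.3 = 0.03788 h⁻¹
Fraction remaining after one interval: r = e^(−kτ) = e^(−0.03788 × 38.3) = 0.2344
Before dose 5, 4 doses have been given (aged 1τ, 2τ, 3τ, 4τ).
C_trough = C₀ × (r + r² + … + r^4) = C₀ × r(1−r^4)/(1−r)
        = 2.195 × 0.2344 × (1 − 0.003019) / (1 − 0.2344) = 0.6700 mg/L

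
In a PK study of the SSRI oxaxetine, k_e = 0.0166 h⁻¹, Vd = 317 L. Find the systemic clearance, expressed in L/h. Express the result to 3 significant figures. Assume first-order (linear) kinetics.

5.26 L/h

CL = k × Vd = 0.0166 × 317 = 5.262 L/h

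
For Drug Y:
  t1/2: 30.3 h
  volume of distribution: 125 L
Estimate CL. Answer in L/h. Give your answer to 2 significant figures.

2.9 L/h

k = ln2 / t½ = 0.693147 / 30.3 = 0.02288 h⁻¹
CL = k × Vd = 0.02288 × 125 = 2.860 L/h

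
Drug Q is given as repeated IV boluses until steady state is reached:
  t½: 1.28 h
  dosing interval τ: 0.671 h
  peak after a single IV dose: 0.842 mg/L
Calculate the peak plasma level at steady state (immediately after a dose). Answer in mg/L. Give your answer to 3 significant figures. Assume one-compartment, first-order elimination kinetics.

k = ln2 / t½ = 0.693147 / 1.28 = 0.5415 h⁻¹
e^(−kτ) = e^(−0.5415 × 0.671) = 0.6953
Accumulation ratio R = 1 / (1 − e^(−kτ)) = 1 / (1 − 0.6953) = 3.282
Steady-state peak = C₀ × R = 0.842 × 3.282 = 2.763 mg/L

2.76 mg/L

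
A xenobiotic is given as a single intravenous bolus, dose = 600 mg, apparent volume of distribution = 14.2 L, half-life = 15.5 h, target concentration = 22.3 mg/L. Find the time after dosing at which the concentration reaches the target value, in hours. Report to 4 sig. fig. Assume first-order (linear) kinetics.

14.29 h

C₀ = Dose / Vd = 600.0 / 14.2 = 42.25 mg/L
k = ln2 / t½ = 0.693147 / 15.5 = 0.04472 h⁻¹
t = ln(C₀ / C) / k = ln(42.25 / 22.3) / 0.04472
  = ln(1.895) / 0.04472 = 0.6392 / 0.04472 = 14.29 h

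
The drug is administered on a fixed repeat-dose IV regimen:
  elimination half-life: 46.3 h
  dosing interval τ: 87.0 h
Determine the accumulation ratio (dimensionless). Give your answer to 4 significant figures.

1.373

k = ln2 / t½ = 0.693147 / 46.3 = 0.01497 h⁻¹
e^(−kτ) = e^(−0.01497 × 87.0) = 0.2719
Accumulation ratio R = 1 / (1 − e^(−kτ)) = 1 / (1 − 0.2719) = 1.373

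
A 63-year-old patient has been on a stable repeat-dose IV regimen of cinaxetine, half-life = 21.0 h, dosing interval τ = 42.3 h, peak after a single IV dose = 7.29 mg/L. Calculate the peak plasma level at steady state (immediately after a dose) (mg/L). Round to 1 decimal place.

9.7 mg/L

k = ln2 / t½ = 0.693147 / 21.0 = 0.03301 h⁻¹
e^(−kτ) = e^(−0.03301 × 42.3) = 0.2475
Accumulation ratio R = 1 / (1 − e^(−kτ)) = 1 / (1 − 0.2475) = 1.329
Steady-state peak = C₀ × R = 7.29 × 1.329 = 9.688 mg/L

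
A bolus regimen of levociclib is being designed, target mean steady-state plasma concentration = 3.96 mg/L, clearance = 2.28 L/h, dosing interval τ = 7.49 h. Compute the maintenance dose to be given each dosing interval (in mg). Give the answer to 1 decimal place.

At steady state, Dose/τ = Css × CL.
Dose = Css × CL × τ = 3.96 × 2.280 × 7.49 = 67.63 mg

67.6 mg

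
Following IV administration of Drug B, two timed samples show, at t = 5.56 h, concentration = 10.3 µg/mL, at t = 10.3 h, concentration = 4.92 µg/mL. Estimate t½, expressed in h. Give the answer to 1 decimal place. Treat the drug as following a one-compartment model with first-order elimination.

k = ln(C₁/C₂) / (t₂ − t₁) = ln(10.3/4.92) / (10.3 − 5.56)
  = 0.7388 / 4.740 = 0.1559 h⁻¹
t½ = ln2 / k = 0.693147 / 0.1559 = 4.446 h

4.4 h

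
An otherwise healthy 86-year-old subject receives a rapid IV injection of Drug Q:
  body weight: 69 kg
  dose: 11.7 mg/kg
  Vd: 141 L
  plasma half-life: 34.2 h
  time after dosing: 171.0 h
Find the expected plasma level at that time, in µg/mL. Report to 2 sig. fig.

Total dose = 11.7 × 69 = 807.3 mg
C₀ = Dose / Vd = 807.3 / 141 = 5.726 mg/L
k = ln2 / t½ = 0.693147 / 34.2 = 0.02027 h⁻¹
t / t½ = 171.0 / 34.2 = 5 half-lives
C = C₀ × (1/2)^5 = 5.726 × 0.03125 = 0.1789 mg/L
(0.1789 mg/L = 0.1789 µg/mL)

0.18 µg/mL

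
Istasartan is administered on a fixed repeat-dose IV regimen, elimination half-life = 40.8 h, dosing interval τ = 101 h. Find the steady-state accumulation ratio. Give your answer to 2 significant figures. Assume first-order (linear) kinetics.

k = ln2 / t½ = 0.693147 / 40.8 = 0.01699 h⁻¹
e^(−kτ) = e^(−0.01699 × 101) = 0.1798
Accumulation ratio R = 1 / (1 − e^(−kτ)) = 1 / (1 − 0.1798) = 1.219

1.2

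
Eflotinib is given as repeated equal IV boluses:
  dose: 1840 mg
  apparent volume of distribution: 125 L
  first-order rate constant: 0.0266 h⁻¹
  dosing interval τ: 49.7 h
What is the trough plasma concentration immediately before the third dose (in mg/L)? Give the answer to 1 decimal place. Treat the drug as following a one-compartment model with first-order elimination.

5.0 mg/L

C₀ per dose = Dose / Vd = 1840 / 125 = 14.72 mg/L
Fraction remaining after one interval: r = e^(−kτ) = e^(−0.02660 × 49.7) = 0.2666
Before dose 3, 2 doses have been given (aged 1τ, 2τ).
C_trough = C₀ × (r + r²) = 14.72 × (0.2666 + 0.07108) = 4.971 mg/L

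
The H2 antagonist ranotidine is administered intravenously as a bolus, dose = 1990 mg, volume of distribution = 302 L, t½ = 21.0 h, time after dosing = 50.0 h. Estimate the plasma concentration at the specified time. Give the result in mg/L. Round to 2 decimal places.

1.27 mg/L

C₀ = Dose / Vd = 1990 / 302 = 6.589 mg/L
k = ln2 / t½ = 0.693147 / 21.0 = 0.03301 h⁻¹
C = C₀ · e^(−k·t) = 6.589 × e^(−0.03301 × 50.0)
  = 6.589 × 0.1920 = 1.265 mg/L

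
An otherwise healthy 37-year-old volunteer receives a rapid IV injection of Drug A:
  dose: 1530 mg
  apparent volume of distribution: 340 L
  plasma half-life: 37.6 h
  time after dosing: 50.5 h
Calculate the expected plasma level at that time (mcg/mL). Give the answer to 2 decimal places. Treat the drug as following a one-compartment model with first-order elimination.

1.77 mcg/mL

C₀ = Dose / Vd = 1530 / 340 = 4.500 mg/L
k = ln2 / t½ = 0.693147 / 37.6 = 0.01843 h⁻¹
C = C₀ · e^(−k·t) = 4.500 × e^(−0.01843 × 50.5)
  = 4.500 × 0.3943 = 1.774 mg/L
(1.774 mg/L = 1.774 mcg/mL)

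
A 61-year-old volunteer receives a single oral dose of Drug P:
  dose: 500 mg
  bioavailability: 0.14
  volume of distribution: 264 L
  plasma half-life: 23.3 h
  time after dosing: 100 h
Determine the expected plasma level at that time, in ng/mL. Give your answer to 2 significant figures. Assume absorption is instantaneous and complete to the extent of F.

Amount reaching circulation = F × Dose = 0.14 × 500.0 = 70.00 mg
C₀ = F·Dose / Vd = 70.00 / 264 = 0.2652 mg/L
k = ln2 / t½ = 0.693147 / 23.3 = 0.02975 h⁻¹
C = C₀ · e^(−k·t) = 0.2652 × e^(−0.02975 × 100)
  = 0.2652 × 0.05105 = 0.01354 mg/L
Convert: 0.01354 mg/L × 1000 = 13.54 ng/mL

14 ng/mL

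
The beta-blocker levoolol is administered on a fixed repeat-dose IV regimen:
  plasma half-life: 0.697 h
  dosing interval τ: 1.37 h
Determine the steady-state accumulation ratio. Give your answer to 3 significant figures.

k = ln2 / t½ = 0.693147 / 0.697 = 0.9945 h⁻¹
e^(−kτ) = e^(−0.9945 × 1.37) = 0.2560
Accumulation ratio R = 1 / (1 − e^(−kτ)) = 1 / (1 − 0.2560) = 1.344

1.34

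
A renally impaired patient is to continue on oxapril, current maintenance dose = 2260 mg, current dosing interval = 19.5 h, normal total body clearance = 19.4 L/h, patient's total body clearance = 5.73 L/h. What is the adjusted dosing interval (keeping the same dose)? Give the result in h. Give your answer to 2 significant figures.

66 h

To keep the same average steady-state level, dosing rate must scale with clearance.
CL ratio = 5.73 / 19.4 = 0.2954
New interval (same dose) = 19.5 / 0.2954 = 66.01 h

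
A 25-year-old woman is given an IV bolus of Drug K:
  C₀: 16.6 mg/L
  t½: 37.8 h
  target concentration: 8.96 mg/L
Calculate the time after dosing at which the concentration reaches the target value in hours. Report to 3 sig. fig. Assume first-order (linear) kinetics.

33.6 h

k = ln2 / t½ = 0.693147 / 37.8 = 0.01834 h⁻¹
t = ln(C₀ / C) / k = ln(16.60 / 8.96) / 0.01834
  = ln(1.853) / 0.01834 = 0.6168 / 0.01834 = 33.63 h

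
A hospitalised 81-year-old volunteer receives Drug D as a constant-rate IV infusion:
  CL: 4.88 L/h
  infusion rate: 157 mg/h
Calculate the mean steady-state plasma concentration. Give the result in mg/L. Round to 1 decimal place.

32.2 mg/L

At steady state Css = R₀ / CL = 157 / 4.880 = 32.17 mg/L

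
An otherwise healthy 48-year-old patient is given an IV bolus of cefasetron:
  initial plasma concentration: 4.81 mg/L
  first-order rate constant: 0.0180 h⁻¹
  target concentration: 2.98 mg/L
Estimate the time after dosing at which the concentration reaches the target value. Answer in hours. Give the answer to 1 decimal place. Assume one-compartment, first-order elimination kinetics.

t = ln(C₀ / C) / k = ln(4.810 / 2.98) / 0.01800
  = ln(1.614) / 0.01800 = 0.4787 / 0.01800 = 26.59 h

26.6 h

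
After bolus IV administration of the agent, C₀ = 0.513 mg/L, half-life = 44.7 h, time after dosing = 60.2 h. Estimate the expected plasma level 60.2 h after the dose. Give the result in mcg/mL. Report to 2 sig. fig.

k = ln2 / t½ = 0.693147 / 44.7 = 0.01551 h⁻¹
C = C₀ · e^(−k·t) = 0.5130 × e^(−0.01551 × 60.2)
  = 0.5130 × 0.3931 = 0.2017 mg/L
(0.2017 mg/L = 0.2017 mcg/mL)

0.20 mcg/mL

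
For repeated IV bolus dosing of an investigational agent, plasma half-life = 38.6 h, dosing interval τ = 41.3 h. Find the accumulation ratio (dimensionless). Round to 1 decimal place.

k = ln2 / t½ = 0.693147 / 38.6 = 0.01796 h⁻¹
e^(−kτ) = e^(−0.01796 × 41.3) = 0.4763
Accumulation ratio R = 1 / (1 − e^(−kτ)) = 1 / (1 − 0.4763) = 1.909

1.9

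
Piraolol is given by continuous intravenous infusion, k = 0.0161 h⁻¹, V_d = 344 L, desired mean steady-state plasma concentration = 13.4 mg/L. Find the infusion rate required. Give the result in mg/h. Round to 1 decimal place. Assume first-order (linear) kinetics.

74.2 mg/h

CL = k × Vd = 0.01610 × 344 = 5.538 L/h
At steady state, infusion rate R₀ = Css × CL = 13.4 × 5.538 = 74.21 mg/h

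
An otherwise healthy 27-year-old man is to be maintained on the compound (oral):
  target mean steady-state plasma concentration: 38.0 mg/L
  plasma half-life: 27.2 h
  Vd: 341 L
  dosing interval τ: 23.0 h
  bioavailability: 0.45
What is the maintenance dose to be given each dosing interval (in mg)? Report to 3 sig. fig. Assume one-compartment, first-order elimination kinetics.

16900 mg

k = ln2 / t½ = 0.693147 / 27.2 = 0.02548 h⁻¹
CL = k × Vd = 0.02548 × 341 = 8.689 L/h
At steady state, F × (Dose/τ) = Css × CL.
Dose = Css × CL × τ / F = 38.0 × 8.689 × 23.0 / 0.45 = 16880 mg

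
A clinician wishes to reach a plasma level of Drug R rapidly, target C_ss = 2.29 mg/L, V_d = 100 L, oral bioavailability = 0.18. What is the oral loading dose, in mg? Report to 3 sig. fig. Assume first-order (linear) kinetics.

LD = Css × Vd / F = 2.29 × 100 / 0.18 = 1272 mg

1270 mg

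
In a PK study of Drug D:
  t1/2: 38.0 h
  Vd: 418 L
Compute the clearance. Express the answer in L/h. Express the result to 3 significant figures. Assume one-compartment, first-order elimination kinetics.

k = ln2 / t½ = 0.693147 / 38.0 = 0.01824 h⁻¹
CL = k × Vd = 0.01824 × 418 = 7.624 L/h

7.62 L/h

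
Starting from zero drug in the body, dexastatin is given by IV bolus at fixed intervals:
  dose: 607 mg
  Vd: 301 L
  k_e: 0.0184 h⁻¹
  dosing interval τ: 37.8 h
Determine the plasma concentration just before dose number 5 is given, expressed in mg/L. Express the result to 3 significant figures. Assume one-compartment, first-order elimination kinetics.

1.88 mg/L

C₀ per dose = Dose / Vd = 607 / 301 = 2.017 mg/L
Fraction remaining after one interval: r = e^(−kτ) = e^(−0.01840 × 37.8) = 0.4988
Before dose 5, 4 doses have been given (aged 1τ, 2τ, 3τ, 4τ).
C_trough = C₀ × (r + r² + … + r^4) = C₀ × r(1−r^4)/(1−r)
        = 2.017 × 0.4988 × (1 − 0.06190) / (1 − 0.4988) = 1.883 mg/L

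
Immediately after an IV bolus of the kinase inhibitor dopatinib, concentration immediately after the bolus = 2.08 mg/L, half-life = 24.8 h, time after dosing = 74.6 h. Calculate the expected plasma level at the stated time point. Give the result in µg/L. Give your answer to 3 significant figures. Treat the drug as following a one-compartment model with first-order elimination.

k = ln2 / t½ = 0.693147 / 24.8 = 0.02795 h⁻¹
C = C₀ · e^(−k·t) = 2.080 × e^(−0.02795 × 74.6)
  = 2.080 × 0.1243 = 0.2585 mg/L
Convert: 0.2585 mg/L × 1000 = 258.5 µg/L

259 µg/L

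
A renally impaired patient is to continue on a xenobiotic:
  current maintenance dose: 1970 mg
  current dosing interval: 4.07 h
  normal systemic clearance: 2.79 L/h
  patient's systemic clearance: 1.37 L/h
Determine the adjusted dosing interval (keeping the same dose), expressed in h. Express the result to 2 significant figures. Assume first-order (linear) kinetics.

8.3 h

To keep the same average steady-state level, dosing rate must scale with clearance.
CL ratio = 1.37 / 2.79 = 0.4910
New interval (same dose) = 4.07 / 0.4910 = 8.289 h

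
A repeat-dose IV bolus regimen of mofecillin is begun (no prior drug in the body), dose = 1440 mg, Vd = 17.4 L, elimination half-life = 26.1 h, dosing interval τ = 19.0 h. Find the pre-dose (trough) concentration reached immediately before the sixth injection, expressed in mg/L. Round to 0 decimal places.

C₀ per dose = Dose / Vd = 1440 / 17.4 = 82.76 mg/L
k = ln2 / t½ = 0.693147 / 26.1 = 0.02656 h⁻¹
Fraction remaining after one interval: r = e^(−kτ) = e^(−0.02656 × 19.0) = 0.6037
Before dose 6, 5 doses have been given (aged 1τ, 2τ, 3τ, 4τ, 5τ).
C_trough = C₀ × (r + r² + … + r^5) = C₀ × r(1−r^5)/(1−r)
        = 82.76 × 0.6037 × (1 − 0.08019) / (1 − 0.6037) = 116.0 mg/L

116 mg/L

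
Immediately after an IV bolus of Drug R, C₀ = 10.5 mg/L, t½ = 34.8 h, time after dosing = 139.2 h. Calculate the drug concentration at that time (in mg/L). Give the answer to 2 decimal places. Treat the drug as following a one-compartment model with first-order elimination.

0.66 mg/L

k = ln2 / t½ = 0.693147 / 34.8 = 0.01992 h⁻¹
t / t½ = 139.2 / 34.8 = 4 half-lives
C = C₀ × (1/2)^4 = 10.50 × 0.06250 = 0.6563 mg/L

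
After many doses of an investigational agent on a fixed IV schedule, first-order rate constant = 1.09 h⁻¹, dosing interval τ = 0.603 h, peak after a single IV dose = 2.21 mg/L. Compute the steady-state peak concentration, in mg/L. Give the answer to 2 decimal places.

e^(−kτ) = e^(−1.090 × 0.603) = 0.5183
Accumulation ratio R = 1 / (1 − e^(−kτ)) = 1 / (1 − 0.5183) = 2.076
Steady-state peak = C₀ × R = 2.21 × 2.076 = 4.588 mg/L

4.59 mg/L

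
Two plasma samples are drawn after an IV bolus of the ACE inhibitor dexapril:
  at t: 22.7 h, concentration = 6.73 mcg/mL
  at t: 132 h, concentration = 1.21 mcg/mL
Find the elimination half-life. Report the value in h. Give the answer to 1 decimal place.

k = ln(C₁/C₂) / (t₂ − t₁) = ln(6.73/1.21) / (132 − 22.7)
  = 1.716 / 109.3 = 0.01570 h⁻¹
t½ = ln2 / k = 0.693147 / 0.01570 = 44.15 h

44.2 h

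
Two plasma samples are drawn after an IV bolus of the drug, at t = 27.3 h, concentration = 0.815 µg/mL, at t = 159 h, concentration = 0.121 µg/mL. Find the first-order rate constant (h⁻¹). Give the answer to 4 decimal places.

k = ln(C₁/C₂) / (t₂ − t₁) = ln(0.815/0.121) / (159 − 27.3)
  = 1.907 / 131.7 = 0.01448 h⁻¹

0.0145 h⁻¹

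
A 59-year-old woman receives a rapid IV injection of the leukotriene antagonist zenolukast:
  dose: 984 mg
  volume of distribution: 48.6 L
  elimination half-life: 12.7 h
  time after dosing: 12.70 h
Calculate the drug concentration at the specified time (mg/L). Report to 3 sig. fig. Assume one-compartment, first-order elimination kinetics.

C₀ = Dose / Vd = 984.0 / 48.6 = 20.25 mg/L
k = ln2 / t½ = 0.693147 / 12.7 = 0.05458 h⁻¹
t / t½ = 12.70 / 12.7 = 1 half-lives
C = C₀ × (1/2)^1 = 20.25 × 0.5000 = 10.13 mg/L

10.1 mg/L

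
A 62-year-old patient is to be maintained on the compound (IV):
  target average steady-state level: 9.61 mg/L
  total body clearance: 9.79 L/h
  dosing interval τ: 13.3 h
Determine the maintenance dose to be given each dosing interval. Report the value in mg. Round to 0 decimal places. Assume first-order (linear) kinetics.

At steady state, Dose/τ = Css × CL.
Dose = Css × CL × τ = 9.61 × 9.790 × 13.3 = 1251 mg

1251 mg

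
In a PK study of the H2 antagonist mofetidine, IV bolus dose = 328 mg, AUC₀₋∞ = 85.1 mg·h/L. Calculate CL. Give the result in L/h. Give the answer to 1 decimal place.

3.9 L/h

CL = Dose / AUC = 328 / 85.1 = 3.854 L/h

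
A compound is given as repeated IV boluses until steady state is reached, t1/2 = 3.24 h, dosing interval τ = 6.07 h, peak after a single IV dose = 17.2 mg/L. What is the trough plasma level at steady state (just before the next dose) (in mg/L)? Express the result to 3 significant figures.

6.46 mg/L

k = ln2 / t½ = 0.693147 / 3.24 = 0.2139 h⁻¹
e^(−kτ) = e^(−0.2139 × 6.07) = 0.2730
Accumulation ratio R = 1 / (1 − e^(−kτ)) = 1 / (1 − 0.2730) = 1.376
Steady-state trough = C₀ × R × e^(−kτ) = 17.2 × 1.376 × 0.2730 = 6.461 mg/L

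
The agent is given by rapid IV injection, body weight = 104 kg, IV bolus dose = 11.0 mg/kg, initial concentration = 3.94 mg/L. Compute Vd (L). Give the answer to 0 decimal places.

290 L

Dose = 11.0 × 104 = 1144 mg
Vd = Dose / C₀ = 1144 / 3.94 = 290.4 L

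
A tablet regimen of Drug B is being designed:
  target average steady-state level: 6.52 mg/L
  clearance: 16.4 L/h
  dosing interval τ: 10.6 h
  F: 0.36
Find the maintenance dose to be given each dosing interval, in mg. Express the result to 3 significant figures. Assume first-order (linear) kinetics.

3150 mg

At steady state, F × (Dose/τ) = Css × CL.
Dose = Css × CL × τ / F = 6.52 × 16.40 × 10.6 / 0.36 = 3148 mg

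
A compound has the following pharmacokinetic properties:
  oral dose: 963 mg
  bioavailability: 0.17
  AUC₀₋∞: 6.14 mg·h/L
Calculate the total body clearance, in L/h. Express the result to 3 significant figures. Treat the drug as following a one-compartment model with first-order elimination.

CL = F·Dose / AUC = 0.17 × 963 / 6.14 = 26.66 L/h

26.7 L/h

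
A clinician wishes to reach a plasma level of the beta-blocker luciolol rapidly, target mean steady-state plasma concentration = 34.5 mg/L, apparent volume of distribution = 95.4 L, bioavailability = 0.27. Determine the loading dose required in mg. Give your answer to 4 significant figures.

LD = Css × Vd / F = 34.5 × 95.4 / 0.27 = 12190 mg

12190 mg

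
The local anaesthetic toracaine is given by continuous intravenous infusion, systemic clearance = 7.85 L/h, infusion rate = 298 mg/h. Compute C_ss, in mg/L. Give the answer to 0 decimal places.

38 mg/L

At steady state Css = R₀ / CL = 298 / 7.850 = 37.96 mg/L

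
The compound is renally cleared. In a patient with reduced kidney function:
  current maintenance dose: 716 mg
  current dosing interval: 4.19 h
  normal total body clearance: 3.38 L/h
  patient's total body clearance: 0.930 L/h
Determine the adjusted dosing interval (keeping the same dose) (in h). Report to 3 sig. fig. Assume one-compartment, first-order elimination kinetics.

To keep the same average steady-state level, dosing rate must scale with clearance.
CL ratio = 0.930 / 3.38 = 0.2751
New interval (same dose) = 4.19 / 0.2751 = 15.23 h

15.2 h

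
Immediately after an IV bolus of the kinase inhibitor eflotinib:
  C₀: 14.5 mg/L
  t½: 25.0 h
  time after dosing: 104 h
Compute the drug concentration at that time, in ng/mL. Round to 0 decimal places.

811 ng/mL

k = ln2 / t½ = 0.693147 / 25.0 = 0.02773 h⁻¹
C = C₀ · e^(−k·t) = 14.50 × e^(−0.02773 × 104)
  = 14.50 × 0.05592 = 0.8108 mg/L
Convert: 0.8108 mg/L × 1000 = 810.8 ng/mL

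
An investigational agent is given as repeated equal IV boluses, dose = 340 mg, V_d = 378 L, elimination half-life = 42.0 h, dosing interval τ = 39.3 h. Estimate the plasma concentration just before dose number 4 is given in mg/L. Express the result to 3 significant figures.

C₀ per dose = Dose / Vd = 340 / 378 = 0.8995 mg/L
k = ln2 / t½ = 0.693147 / 42.0 = 0.01650 h⁻¹
Fraction remaining after one interval: r = e^(−kτ) = e^(−0.01650 × 39.3) = 0.5229
Before dose 4, 3 doses have been given (aged 1τ, 2τ, 3τ).
C_trough = C₀ × (r + r² + … + r^3) = C₀ × r(1−r^3)/(1−r)
        = 0.8995 × 0.5229 × (1 − 0.1430) / (1 − 0.5229) = 0.8449 mg/L

0.845 mg/L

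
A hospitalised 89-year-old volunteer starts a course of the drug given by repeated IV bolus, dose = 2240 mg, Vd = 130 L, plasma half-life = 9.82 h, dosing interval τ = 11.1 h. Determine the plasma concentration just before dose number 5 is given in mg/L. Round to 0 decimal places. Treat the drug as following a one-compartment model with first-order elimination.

C₀ per dose = Dose / Vd = 2240 / 130 = 17.23 mg/L
k = ln2 / t½ = 0.693147 / 9.82 = 0.07059 h⁻¹
Fraction remaining after one interval: r = e^(−kτ) = e^(−0.07059 × 11.1) = 0.4568
Before dose 5, 4 doses have been given (aged 1τ, 2τ, 3τ, 4τ).
C_trough = C₀ × (r + r² + … + r^4) = C₀ × r(1−r^4)/(1−r)
        = 17.23 × 0.4568 × (1 − 0.04354) / (1 − 0.4568) = 13.86 mg/L

14 mg/L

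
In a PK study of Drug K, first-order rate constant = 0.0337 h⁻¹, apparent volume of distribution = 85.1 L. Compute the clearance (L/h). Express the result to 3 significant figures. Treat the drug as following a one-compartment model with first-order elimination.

CL = k × Vd = 0.0337 × 85.1 = 2.868 L/h

2.87 L/h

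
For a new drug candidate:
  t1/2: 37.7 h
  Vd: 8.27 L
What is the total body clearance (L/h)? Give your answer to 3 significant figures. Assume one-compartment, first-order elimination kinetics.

0.152 L/h

k = ln2 / t½ = 0.693147 / 37.7 = 0.01839 h⁻¹
CL = k × Vd = 0.01839 × 8.27 = 0.1521 L/h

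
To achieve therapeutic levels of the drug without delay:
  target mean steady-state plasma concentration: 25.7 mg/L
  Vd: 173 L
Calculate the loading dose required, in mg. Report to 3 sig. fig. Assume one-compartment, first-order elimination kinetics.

LD = Css × Vd = 25.7 × 173 = 4446 mg

4450 mg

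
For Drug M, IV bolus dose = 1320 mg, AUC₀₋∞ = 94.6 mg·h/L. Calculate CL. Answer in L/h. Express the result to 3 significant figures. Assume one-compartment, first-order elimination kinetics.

14.0 L/h

CL = Dose / AUC = 1320 / 94.6 = 13.95 L/h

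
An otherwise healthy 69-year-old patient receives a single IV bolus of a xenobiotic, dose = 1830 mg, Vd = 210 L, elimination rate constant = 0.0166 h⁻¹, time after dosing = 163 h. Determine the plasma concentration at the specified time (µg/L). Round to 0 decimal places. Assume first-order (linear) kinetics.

C₀ = Dose / Vd = 1830 / 210 = 8.714 mg/L
C = C₀ · e^(−k·t) = 8.714 × e^(−0.01660 × 163)
  = 8.714 × 0.06682 = 0.5823 mg/L
Convert: 0.5823 mg/L × 1000 = 582.3 µg/L

582 µg/L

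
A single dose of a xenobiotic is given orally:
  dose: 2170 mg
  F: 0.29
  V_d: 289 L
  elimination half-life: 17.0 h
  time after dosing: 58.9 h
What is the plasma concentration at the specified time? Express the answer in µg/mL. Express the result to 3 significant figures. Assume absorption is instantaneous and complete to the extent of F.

0.197 µg/mL

Amount reaching circulation = F × Dose = 0.29 × 2170 = 629.3 mg
C₀ = F·Dose / Vd = 629.3 / 289 = 2.178 mg/L
k = ln2 / t½ = 0.693147 / 17.0 = 0.04077 h⁻¹
C = C₀ · e^(−k·t) = 2.178 × e^(−0.04077 × 58.9)
  = 2.178 × 0.09060 = 0.1973 mg/L
(0.1973 mg/L = 0.1973 µg/mL)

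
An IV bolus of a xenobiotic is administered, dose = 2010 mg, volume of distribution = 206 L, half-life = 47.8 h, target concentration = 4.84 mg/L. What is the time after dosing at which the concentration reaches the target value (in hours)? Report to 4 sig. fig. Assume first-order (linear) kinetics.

C₀ = Dose / Vd = 2010 / 206 = 9.757 mg/L
k = ln2 / t½ = 0.693147 / 47.8 = 0.01450 h⁻¹
t = ln(C₀ / C) / k = ln(9.757 / 4.84) / 0.01450
  = ln(2.016) / 0.01450 = 0.7011 / 0.01450 = 48.35 h

48.35 h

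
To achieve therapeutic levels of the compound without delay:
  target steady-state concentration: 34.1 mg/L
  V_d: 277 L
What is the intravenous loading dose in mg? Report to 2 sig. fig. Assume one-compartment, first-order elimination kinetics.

9400 mg

LD = Css × Vd = 34.1 × 277 = 9446 mg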